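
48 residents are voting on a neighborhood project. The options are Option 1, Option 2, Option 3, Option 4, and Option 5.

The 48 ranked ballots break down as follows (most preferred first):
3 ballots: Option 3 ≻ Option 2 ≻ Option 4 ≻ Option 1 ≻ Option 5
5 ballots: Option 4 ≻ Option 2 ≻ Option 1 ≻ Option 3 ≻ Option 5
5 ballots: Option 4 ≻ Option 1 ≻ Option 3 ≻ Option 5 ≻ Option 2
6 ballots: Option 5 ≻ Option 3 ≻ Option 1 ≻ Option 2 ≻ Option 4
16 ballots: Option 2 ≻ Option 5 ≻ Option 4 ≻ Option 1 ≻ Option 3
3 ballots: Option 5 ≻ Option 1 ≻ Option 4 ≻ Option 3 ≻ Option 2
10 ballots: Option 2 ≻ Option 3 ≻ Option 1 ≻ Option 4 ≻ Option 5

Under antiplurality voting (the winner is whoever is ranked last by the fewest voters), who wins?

Option 1

Last-place votes: Option 1 0, Option 2 8, Option 3 16, Option 4 6, Option 5 18.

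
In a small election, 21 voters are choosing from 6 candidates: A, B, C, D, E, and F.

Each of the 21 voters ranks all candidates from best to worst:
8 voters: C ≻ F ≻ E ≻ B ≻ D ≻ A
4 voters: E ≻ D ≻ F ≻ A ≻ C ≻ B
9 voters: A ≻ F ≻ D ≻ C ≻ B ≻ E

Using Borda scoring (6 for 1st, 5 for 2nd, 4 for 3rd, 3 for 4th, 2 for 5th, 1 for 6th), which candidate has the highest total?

F

A: 8×1 + 4×3 + 9×6 = 74
B: 8×3 + 4×1 + 9×2 = 46
C: 8×6 + 4×2 + 9×3 = 83
D: 8×2 + 4×5 + 9×4 = 72
E: 8×4 + 4×6 + 9×1 = 65
F: 8×5 + 4×4 + 9×5 = 101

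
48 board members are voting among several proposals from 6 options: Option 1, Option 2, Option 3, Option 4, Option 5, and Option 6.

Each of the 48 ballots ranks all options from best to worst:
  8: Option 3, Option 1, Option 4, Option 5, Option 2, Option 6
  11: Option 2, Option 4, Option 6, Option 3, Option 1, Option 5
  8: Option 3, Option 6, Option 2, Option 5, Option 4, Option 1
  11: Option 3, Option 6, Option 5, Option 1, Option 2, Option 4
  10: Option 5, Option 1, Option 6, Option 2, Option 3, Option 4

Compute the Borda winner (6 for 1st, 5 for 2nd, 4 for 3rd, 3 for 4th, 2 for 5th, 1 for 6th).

Option 3

Option 1: 8×5 + 11×2 + 8×1 + 11×3 + 10×5 = 153
Option 2: 8×2 + 11×6 + 8×4 + 11×2 + 10×3 = 166
Option 3: 8×6 + 11×3 + 8×6 + 11×6 + 10×2 = 215
Option 4: 8×4 + 11×5 + 8×2 + 11×1 + 10×1 = 124
Option 5: 8×3 + 11×1 + 8×3 + 11×4 + 10×6 = 163
Option 6: 8×1 + 11×4 + 8×5 + 11×5 + 10×4 = 187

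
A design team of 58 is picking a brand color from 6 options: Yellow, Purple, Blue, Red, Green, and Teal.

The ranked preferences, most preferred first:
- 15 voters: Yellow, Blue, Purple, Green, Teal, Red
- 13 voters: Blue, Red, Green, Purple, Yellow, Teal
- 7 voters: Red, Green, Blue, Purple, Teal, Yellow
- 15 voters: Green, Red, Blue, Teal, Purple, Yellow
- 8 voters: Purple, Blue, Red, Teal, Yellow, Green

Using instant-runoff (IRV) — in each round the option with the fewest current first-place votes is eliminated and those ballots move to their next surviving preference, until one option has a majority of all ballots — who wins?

Blue

Round 1: Yellow 15, Purple 8, Blue 13, Red 7, Green 15, Teal 0. Teal eliminated.
Round 2: Yellow 15, Purple 8, Blue 13, Red 7, Green 15. Red eliminated.
Round 3: Yellow 15, Purple 8, Blue 13, Green 22. Purple eliminated.
Round 4: Yellow 15, Blue 21, Green 22. Yellow eliminated.
Round 5: Blue 36, Green 22. Blue has a majority (≥30).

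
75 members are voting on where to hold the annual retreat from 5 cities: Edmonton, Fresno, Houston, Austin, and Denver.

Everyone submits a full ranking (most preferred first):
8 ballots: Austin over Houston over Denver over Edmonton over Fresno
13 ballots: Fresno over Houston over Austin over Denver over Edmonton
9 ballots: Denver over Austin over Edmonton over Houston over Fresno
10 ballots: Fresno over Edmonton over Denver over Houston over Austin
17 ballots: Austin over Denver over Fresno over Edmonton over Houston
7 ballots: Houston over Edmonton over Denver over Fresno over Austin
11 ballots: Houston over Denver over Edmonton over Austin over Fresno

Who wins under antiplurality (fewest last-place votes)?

Denver

Last-place votes: Edmonton 13, Fresno 28, Houston 17, Austin 17, Denver 0.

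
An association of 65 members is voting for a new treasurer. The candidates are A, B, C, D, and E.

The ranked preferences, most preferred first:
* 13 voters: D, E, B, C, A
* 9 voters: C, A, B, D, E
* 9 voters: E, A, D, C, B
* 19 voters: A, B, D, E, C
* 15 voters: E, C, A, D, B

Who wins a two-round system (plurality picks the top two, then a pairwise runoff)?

Round 1 first-place votes: A 19, B 0, C 9, D 13, E 24. E and A advance.
Runoff: E is ranked above A on 37 ballots, A above E on 28.

E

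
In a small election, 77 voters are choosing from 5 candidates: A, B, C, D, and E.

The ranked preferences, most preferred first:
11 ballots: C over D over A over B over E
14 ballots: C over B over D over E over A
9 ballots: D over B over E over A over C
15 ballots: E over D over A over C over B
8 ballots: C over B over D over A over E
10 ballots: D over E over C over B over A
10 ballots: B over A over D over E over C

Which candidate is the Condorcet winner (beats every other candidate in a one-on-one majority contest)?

D

D vs A: 67–10
D vs B: 45–32
D vs C: 44–33
D vs E: 62–15
D beats every other candidate.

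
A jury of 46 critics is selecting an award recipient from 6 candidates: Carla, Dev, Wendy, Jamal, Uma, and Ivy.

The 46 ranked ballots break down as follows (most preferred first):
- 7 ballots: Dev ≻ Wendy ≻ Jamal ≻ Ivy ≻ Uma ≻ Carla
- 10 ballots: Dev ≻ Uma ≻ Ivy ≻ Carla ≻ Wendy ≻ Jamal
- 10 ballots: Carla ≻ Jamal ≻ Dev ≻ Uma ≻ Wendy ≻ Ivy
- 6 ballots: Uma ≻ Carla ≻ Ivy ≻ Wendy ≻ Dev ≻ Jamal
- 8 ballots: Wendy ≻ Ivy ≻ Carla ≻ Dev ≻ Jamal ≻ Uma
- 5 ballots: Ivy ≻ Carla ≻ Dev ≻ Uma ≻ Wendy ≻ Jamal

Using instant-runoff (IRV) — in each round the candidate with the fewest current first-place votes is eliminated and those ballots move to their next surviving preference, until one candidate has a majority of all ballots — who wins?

Carla

Round 1: Carla 10, Dev 17, Wendy 8, Jamal 0, Uma 6, Ivy 5. Jamal eliminated.
Round 2: Carla 10, Dev 17, Wendy 8, Uma 6, Ivy 5. Ivy eliminated.
Round 3: Carla 15, Dev 17, Wendy 8, Uma 6. Uma eliminated.
Round 4: Carla 21, Dev 17, Wendy 8. Wendy eliminated.
Round 5: Carla 29, Dev 17. Carla has a majority (≥24).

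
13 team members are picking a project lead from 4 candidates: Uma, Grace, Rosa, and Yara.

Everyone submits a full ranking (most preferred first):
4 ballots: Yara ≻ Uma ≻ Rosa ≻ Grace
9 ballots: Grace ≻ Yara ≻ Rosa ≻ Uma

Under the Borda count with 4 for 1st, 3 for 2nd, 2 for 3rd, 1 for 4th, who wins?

Yara

Uma: 4×3 + 9×1 = 21
Grace: 4×1 + 9×4 = 40
Rosa: 4×2 + 9×2 = 26
Yara: 4×4 + 9×3 = 43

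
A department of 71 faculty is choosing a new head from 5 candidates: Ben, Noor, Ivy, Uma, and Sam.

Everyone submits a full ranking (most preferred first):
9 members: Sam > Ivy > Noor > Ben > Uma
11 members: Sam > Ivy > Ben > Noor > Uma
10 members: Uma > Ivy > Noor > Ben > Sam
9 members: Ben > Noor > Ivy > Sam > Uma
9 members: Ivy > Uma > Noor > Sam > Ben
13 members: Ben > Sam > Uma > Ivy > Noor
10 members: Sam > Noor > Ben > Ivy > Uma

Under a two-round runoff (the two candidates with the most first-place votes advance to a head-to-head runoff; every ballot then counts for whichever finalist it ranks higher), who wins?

Round 1 first-place votes: Ben 22, Noor 0, Ivy 9, Uma 10, Sam 30. Sam and Ben advance.
Runoff: Sam is ranked above Ben on 39 ballots, Ben above Sam on 32.

Sam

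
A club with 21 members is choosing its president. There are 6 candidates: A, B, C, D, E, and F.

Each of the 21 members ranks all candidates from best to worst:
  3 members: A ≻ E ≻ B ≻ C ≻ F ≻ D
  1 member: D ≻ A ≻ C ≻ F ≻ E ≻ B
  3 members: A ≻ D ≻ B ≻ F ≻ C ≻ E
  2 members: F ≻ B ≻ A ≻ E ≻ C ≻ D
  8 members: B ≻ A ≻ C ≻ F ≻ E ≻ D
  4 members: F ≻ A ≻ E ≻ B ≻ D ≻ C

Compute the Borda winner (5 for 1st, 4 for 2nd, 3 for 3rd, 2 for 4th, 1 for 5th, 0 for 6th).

A

A: 3×5 + 1×4 + 3×5 + 2×3 + 8×4 + 4×4 = 88
B: 3×3 + 1×0 + 3×3 + 2×4 + 8×5 + 4×2 = 74
C: 3×2 + 1×3 + 3×1 + 2×1 + 8×3 + 4×0 = 38
D: 3×0 + 1×5 + 3×4 + 2×0 + 8×0 + 4×1 = 21
E: 3×4 + 1×1 + 3×0 + 2×2 + 8×1 + 4×3 = 37
F: 3×1 + 1×2 + 3×2 + 2×5 + 8×2 + 4×5 = 57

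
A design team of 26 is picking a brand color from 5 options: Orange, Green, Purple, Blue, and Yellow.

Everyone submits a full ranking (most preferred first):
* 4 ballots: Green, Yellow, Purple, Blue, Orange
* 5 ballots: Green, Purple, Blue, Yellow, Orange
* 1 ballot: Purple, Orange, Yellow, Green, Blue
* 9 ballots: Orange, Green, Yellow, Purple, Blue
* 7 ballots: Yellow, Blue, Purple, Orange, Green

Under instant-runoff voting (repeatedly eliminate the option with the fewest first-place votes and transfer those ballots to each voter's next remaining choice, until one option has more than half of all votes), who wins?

Orange

Round 1: Orange 9, Green 9, Purple 1, Blue 0, Yellow 7. Blue eliminated.
Round 2: Orange 9, Green 9, Purple 1, Yellow 7. Purple eliminated.
Round 3: Orange 10, Green 9, Yellow 7. Yellow eliminated.
Round 4: Orange 17, Green 9. Orange has a majority (≥14).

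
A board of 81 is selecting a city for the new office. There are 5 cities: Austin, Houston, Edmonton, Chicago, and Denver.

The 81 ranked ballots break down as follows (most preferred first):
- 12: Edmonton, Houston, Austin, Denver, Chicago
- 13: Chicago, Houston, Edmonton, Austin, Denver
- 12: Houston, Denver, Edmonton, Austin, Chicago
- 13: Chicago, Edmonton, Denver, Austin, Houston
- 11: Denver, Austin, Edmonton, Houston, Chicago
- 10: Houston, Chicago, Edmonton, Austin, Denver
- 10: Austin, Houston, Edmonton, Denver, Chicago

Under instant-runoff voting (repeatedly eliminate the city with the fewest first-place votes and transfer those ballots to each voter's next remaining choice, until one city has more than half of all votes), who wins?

Houston

Round 1: Austin 10, Houston 22, Edmonton 12, Chicago 26, Denver 11. Austin eliminated.
Round 2: Houston 32, Edmonton 12, Chicago 26, Denver 11. Denver eliminated.
Round 3: Houston 32, Edmonton 23, Chicago 26. Edmonton eliminated.
Round 4: Houston 55, Chicago 26. Houston has a majority (≥41).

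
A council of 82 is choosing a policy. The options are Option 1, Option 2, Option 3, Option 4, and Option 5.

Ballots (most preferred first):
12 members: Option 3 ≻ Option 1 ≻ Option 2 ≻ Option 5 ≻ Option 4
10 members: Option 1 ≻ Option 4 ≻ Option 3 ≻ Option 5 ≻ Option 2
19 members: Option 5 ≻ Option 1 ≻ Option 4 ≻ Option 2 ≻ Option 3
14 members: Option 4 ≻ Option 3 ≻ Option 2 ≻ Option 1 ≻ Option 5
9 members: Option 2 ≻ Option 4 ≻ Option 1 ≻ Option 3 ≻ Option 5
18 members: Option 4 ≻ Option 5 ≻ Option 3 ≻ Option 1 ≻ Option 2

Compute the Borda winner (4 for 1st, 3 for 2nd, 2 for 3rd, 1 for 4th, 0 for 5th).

Option 4

Option 1: 12×3 + 10×4 + 19×3 + 14×1 + 9×2 + 18×1 = 183
Option 2: 12×2 + 10×0 + 19×1 + 14×2 + 9×4 + 18×0 = 107
Option 3: 12×4 + 10×2 + 19×0 + 14×3 + 9×1 + 18×2 = 155
Option 4: 12×0 + 10×3 + 19×2 + 14×4 + 9×3 + 18×4 = 223
Option 5: 12×1 + 10×1 + 19×4 + 14×0 + 9×0 + 18×3 = 152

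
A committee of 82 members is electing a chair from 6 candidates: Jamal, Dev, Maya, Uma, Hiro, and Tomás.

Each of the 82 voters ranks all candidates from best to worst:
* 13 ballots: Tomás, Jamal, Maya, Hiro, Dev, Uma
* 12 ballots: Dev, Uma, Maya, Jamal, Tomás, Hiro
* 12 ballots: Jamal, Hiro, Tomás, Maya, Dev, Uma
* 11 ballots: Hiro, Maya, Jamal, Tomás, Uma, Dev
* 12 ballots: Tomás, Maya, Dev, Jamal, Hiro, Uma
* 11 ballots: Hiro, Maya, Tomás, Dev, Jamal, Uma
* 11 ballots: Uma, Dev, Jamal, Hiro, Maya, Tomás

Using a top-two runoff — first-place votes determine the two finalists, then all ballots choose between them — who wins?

Hiro

Round 1 first-place votes: Jamal 12, Dev 12, Maya 0, Uma 11, Hiro 22, Tomás 25. Tomás and Hiro advance.
Runoff: Tomás is ranked above Hiro on 37 ballots, Hiro above Tomás on 45.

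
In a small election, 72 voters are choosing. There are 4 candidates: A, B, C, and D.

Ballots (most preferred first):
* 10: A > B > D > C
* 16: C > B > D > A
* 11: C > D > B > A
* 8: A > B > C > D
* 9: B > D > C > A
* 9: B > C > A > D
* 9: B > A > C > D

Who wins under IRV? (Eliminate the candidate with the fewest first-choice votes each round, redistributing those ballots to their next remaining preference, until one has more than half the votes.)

Round 1: A 18, B 27, C 27, D 0. D eliminated.
Round 2: A 18, B 27, C 27. A eliminated.
Round 3: B 45, C 27. B has a majority (≥37).

B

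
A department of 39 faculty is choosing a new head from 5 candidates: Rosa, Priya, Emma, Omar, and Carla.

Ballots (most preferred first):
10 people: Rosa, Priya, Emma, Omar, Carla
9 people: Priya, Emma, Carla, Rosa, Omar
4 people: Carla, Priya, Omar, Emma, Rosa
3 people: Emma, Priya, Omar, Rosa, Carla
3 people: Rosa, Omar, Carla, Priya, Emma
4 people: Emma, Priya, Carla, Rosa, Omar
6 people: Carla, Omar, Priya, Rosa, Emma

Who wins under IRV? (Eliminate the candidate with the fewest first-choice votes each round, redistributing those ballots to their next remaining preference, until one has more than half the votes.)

Priya

Round 1: Rosa 13, Priya 9, Emma 7, Omar 0, Carla 10. Omar eliminated.
Round 2: Rosa 13, Priya 9, Emma 7, Carla 10. Emma eliminated.
Round 3: Rosa 13, Priya 16, Carla 10. Carla eliminated.
Round 4: Rosa 13, Priya 26. Priya has a majority (≥20).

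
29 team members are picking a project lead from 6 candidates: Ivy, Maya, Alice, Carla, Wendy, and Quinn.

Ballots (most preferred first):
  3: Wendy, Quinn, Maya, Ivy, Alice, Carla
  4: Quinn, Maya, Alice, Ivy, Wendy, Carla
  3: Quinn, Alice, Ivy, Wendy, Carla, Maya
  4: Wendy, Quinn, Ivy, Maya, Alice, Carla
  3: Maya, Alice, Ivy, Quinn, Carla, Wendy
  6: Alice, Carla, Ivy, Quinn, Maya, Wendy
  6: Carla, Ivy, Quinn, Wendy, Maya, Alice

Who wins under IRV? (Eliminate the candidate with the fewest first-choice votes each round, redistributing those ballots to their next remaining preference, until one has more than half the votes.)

Quinn

Round 1: Ivy 0, Maya 3, Alice 6, Carla 6, Wendy 7, Quinn 7. Ivy eliminated.
Round 2: Maya 3, Alice 6, Carla 6, Wendy 7, Quinn 7. Maya eliminated.
Round 3: Alice 9, Carla 6, Wendy 7, Quinn 7. Carla eliminated.
Round 4: Alice 9, Wendy 7, Quinn 13. Wendy eliminated.
Round 5: Alice 9, Quinn 20. Quinn has a majority (≥15).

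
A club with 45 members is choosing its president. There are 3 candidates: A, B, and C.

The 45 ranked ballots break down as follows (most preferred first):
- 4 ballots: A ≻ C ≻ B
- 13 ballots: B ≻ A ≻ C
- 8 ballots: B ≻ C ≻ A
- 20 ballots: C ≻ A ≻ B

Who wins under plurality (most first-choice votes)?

First-place votes: A 4, B 21, C 20.

B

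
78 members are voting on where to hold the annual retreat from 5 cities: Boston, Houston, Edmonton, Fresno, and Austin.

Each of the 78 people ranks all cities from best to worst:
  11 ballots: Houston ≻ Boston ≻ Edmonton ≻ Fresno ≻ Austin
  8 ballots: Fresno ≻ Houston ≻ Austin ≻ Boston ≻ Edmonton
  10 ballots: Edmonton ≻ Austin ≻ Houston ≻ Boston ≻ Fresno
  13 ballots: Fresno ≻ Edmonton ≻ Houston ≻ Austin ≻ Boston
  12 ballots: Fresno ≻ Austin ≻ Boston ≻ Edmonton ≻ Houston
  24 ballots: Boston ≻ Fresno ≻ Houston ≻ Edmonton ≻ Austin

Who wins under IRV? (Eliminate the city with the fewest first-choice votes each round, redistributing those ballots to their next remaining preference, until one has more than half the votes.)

Boston

Round 1: Boston 24, Houston 11, Edmonton 10, Fresno 33, Austin 0. Austin eliminated.
Round 2: Boston 24, Houston 11, Edmonton 10, Fresno 33. Edmonton eliminated.
Round 3: Boston 24, Houston 21, Fresno 33. Houston eliminated.
Round 4: Boston 45, Fresno 33. Boston has a majority (≥40).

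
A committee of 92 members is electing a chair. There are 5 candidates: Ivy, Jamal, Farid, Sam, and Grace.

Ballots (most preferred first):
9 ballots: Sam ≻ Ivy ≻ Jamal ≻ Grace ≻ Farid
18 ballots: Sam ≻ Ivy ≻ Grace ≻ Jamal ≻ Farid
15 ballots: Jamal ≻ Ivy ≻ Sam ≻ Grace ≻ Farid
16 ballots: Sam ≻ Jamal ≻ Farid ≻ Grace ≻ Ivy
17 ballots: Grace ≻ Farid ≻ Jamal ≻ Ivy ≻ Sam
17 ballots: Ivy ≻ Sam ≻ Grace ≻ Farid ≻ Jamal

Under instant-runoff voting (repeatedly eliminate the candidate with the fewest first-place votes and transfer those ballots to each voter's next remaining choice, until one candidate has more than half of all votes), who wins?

Round 1: Ivy 17, Jamal 15, Farid 0, Sam 43, Grace 17. Farid eliminated.
Round 2: Ivy 17, Jamal 15, Sam 43, Grace 17. Jamal eliminated.
Round 3: Ivy 32, Sam 43, Grace 17. Grace eliminated.
Round 4: Ivy 49, Sam 43. Ivy has a majority (≥47).

Ivy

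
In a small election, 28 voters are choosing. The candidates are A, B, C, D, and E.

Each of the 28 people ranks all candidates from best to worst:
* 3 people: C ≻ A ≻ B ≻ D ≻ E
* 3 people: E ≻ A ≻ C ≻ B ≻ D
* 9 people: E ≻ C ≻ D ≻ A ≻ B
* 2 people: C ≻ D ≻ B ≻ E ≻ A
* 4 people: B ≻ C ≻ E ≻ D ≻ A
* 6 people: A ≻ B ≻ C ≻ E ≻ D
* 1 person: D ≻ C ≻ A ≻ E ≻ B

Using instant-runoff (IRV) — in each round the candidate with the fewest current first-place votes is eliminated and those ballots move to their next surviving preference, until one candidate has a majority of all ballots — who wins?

C

Round 1: A 6, B 4, C 5, D 1, E 12. D eliminated.
Round 2: A 6, B 4, C 6, E 12. B eliminated.
Round 3: A 6, C 10, E 12. A eliminated.
Round 4: C 16, E 12. C has a majority (≥15).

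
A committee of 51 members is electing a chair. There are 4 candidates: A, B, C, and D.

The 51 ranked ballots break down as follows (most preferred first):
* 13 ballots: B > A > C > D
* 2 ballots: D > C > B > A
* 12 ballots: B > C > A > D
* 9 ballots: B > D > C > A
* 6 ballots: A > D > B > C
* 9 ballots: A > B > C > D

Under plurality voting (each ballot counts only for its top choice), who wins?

B

First-place votes: A 15, B 34, C 0, D 2.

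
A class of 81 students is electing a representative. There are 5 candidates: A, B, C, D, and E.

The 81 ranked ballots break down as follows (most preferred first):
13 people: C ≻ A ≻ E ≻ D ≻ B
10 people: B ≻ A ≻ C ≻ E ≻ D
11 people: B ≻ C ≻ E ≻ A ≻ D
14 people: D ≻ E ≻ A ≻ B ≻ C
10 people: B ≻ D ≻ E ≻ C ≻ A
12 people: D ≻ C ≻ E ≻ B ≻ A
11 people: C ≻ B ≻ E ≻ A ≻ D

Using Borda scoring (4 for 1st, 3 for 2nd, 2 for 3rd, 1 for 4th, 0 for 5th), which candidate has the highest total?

A: 13×3 + 10×3 + 11×1 + 14×2 + 10×0 + 12×0 + 11×1 = 119
B: 13×0 + 10×4 + 11×4 + 14×1 + 10×4 + 12×1 + 11×3 = 183
C: 13×4 + 10×2 + 11×3 + 14×0 + 10×1 + 12×3 + 11×4 = 195
D: 13×1 + 10×0 + 11×0 + 14×4 + 10×3 + 12×4 + 11×0 = 147
E: 13×2 + 10×1 + 11×2 + 14×3 + 10×2 + 12×2 + 11×2 = 166

C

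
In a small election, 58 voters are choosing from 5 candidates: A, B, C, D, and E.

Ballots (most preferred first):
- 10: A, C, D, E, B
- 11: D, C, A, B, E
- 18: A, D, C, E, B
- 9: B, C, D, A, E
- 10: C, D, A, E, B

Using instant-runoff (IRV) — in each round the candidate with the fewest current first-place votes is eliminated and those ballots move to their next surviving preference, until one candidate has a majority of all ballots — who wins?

C

Round 1: A 28, B 9, C 10, D 11, E 0. E eliminated.
Round 2: A 28, B 9, C 10, D 11. B eliminated.
Round 3: A 28, C 19, D 11. D eliminated.
Round 4: A 28, C 30. C has a majority (≥30).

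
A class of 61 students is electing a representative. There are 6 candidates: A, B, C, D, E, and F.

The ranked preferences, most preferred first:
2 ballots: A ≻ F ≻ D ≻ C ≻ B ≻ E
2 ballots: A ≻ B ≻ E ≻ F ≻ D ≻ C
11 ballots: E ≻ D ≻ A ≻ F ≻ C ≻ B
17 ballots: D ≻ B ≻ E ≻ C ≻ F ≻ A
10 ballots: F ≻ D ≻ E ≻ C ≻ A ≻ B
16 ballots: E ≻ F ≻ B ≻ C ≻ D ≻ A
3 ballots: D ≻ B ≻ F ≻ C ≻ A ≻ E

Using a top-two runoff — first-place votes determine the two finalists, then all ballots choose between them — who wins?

Round 1 first-place votes: A 4, B 0, C 0, D 20, E 27, F 10. E and D advance.
Runoff: E is ranked above D on 29 ballots, D above E on 32.

D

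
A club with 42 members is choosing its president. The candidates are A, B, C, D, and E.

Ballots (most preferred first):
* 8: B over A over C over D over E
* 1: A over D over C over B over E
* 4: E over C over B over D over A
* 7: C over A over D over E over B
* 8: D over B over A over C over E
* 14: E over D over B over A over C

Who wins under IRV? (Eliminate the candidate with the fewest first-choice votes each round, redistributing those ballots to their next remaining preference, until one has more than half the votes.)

Round 1: A 1, B 8, C 7, D 8, E 18. A eliminated.
Round 2: B 8, C 7, D 9, E 18. C eliminated.
Round 3: B 8, D 16, E 18. B eliminated.
Round 4: D 24, E 18. D has a majority (≥22).

D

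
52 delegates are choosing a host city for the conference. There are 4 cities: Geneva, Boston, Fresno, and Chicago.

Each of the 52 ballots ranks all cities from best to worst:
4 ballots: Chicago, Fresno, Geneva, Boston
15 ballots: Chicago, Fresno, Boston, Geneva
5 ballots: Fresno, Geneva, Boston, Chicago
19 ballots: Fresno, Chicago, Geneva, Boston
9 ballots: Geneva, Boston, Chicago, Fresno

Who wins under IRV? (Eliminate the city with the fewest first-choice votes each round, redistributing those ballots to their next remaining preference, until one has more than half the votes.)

Chicago

Round 1: Geneva 9, Boston 0, Fresno 24, Chicago 19. Boston eliminated.
Round 2: Geneva 9, Fresno 24, Chicago 19. Geneva eliminated.
Round 3: Fresno 24, Chicago 28. Chicago has a majority (≥27).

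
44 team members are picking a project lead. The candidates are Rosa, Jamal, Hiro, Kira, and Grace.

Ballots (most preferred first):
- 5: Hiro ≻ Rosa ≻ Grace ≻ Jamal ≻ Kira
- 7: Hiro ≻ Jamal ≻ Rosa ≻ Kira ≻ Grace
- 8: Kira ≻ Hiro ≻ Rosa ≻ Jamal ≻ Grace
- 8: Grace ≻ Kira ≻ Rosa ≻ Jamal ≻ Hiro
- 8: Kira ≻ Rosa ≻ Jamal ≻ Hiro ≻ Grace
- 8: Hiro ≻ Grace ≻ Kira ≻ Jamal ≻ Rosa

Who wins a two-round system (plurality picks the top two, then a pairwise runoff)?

Round 1 first-place votes: Rosa 0, Jamal 0, Hiro 20, Kira 16, Grace 8. Hiro and Kira advance.
Runoff: Hiro is ranked above Kira on 20 ballots, Kira above Hiro on 24.

Kira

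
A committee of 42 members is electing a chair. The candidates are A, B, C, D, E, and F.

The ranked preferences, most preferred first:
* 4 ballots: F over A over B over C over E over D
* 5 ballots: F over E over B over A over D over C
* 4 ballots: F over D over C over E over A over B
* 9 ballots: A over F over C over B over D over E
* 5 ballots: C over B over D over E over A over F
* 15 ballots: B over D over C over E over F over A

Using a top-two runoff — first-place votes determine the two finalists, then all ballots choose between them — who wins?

Round 1 first-place votes: A 9, B 15, C 5, D 0, E 0, F 13. B and F advance.
Runoff: B is ranked above F on 20 ballots, F above B on 22.

F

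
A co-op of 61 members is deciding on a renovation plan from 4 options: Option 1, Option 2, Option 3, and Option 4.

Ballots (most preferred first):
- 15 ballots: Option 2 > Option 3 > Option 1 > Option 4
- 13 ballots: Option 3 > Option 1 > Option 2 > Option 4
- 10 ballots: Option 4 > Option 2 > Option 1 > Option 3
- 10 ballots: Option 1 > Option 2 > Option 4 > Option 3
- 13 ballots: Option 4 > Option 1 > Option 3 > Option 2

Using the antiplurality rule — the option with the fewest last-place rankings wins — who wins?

Last-place votes: Option 1 0, Option 2 13, Option 3 20, Option 4 28.

Option 1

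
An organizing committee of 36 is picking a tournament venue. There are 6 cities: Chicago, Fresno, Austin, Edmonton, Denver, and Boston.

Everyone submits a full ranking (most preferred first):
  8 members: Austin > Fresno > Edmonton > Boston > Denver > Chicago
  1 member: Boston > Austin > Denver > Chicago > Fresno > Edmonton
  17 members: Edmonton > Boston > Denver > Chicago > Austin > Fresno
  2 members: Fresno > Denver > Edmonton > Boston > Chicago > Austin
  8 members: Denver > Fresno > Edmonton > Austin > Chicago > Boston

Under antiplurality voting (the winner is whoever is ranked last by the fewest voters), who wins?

Denver

Last-place votes: Chicago 8, Fresno 17, Austin 2, Edmonton 1, Denver 0, Boston 8.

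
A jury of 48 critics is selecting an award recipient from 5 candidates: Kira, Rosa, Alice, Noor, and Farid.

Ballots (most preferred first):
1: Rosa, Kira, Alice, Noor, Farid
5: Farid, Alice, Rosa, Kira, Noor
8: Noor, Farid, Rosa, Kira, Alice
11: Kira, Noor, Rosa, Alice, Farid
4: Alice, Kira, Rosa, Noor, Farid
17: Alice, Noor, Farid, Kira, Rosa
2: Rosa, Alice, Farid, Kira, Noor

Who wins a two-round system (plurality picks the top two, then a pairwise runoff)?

Alice

Round 1 first-place votes: Kira 11, Rosa 3, Alice 21, Noor 8, Farid 5. Alice and Kira advance.
Runoff: Alice is ranked above Kira on 28 ballots, Kira above Alice on 20.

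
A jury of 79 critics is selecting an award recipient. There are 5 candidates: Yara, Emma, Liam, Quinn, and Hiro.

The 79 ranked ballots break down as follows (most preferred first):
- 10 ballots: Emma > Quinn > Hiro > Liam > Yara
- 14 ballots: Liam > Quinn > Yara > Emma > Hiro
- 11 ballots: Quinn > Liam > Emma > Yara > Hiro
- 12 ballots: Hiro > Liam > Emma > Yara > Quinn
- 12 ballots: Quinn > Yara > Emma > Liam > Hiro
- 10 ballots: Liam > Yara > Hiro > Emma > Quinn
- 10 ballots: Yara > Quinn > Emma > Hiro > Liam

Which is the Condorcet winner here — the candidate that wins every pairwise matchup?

Quinn vs Yara: 47–32
Quinn vs Emma: 47–32
Quinn vs Liam: 43–36
Quinn vs Hiro: 57–22
Quinn beats every other candidate.

Quinn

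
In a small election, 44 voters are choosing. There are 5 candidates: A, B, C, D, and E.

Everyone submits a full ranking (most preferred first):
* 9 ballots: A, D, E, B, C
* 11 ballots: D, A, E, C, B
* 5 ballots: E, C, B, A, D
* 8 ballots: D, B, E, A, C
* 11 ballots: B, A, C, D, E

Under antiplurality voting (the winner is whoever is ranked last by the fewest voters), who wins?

A

Last-place votes: A 0, B 11, C 17, D 5, E 11.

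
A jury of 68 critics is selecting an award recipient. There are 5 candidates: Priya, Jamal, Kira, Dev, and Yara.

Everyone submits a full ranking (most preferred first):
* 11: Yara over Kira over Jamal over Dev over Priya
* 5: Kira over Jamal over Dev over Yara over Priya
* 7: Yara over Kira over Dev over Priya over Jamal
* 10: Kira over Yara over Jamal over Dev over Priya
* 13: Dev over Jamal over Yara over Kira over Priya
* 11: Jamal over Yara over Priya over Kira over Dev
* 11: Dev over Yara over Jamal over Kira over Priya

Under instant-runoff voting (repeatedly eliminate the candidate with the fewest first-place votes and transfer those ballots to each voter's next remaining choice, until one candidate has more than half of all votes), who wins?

Yara

Round 1: Priya 0, Jamal 11, Kira 15, Dev 24, Yara 18. Priya eliminated.
Round 2: Jamal 11, Kira 15, Dev 24, Yara 18. Jamal eliminated.
Round 3: Kira 15, Dev 24, Yara 29. Kira eliminated.
Round 4: Dev 29, Yara 39. Yara has a majority (≥35).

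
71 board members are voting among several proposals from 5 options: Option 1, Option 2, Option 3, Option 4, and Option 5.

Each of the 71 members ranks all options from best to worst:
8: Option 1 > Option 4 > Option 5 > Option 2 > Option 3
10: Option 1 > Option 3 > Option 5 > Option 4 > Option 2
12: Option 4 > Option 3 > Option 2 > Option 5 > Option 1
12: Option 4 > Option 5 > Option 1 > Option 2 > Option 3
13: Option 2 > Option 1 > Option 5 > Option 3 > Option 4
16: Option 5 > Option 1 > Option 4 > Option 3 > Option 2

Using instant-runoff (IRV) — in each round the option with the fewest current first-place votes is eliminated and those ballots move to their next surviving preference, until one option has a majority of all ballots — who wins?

Option 1

Round 1: Option 1 18, Option 2 13, Option 3 0, Option 4 24, Option 5 16. Option 3 eliminated.
Round 2: Option 1 18, Option 2 13, Option 4 24, Option 5 16. Option 2 eliminated.
Round 3: Option 1 31, Option 4 24, Option 5 16. Option 5 eliminated.
Round 4: Option 1 47, Option 4 24. Option 1 has a majority (≥36).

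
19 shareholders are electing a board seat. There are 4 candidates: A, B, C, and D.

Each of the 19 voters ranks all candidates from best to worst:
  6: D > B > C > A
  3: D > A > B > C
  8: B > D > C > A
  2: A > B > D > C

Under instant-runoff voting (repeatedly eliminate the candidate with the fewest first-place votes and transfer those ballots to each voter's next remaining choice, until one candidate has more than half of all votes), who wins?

B

Round 1: A 2, B 8, C 0, D 9. C eliminated.
Round 2: A 2, B 8, D 9. A eliminated.
Round 3: B 10, D 9. B has a majority (≥10).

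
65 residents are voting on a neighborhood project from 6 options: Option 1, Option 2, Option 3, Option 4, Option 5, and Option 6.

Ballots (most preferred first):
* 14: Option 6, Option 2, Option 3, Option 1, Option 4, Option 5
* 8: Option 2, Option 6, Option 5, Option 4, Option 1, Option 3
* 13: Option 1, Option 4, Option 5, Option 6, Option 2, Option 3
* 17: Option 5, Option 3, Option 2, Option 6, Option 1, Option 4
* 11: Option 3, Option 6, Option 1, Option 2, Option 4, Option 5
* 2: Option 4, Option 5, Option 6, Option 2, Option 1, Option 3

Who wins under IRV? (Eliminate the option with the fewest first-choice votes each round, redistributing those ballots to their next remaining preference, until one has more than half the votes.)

Option 6

Round 1: Option 1 13, Option 2 8, Option 3 11, Option 4 2, Option 5 17, Option 6 14. Option 4 eliminated.
Round 2: Option 1 13, Option 2 8, Option 3 11, Option 5 19, Option 6 14. Option 2 eliminated.
Round 3: Option 1 13, Option 3 11, Option 5 19, Option 6 22. Option 3 eliminated.
Round 4: Option 1 13, Option 5 19, Option 6 33. Option 6 has a majority (≥33).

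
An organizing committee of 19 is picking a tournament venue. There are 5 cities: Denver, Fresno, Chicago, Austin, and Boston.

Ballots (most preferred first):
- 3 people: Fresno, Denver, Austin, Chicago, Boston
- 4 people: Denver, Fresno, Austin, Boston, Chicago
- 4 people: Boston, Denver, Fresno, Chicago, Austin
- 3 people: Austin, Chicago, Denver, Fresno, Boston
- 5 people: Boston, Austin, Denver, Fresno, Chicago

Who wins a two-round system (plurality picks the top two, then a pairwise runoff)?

Round 1 first-place votes: Denver 4, Fresno 3, Chicago 0, Austin 3, Boston 9. Boston and Denver advance.
Runoff: Boston is ranked above Denver on 9 ballots, Denver above Boston on 10.

Denver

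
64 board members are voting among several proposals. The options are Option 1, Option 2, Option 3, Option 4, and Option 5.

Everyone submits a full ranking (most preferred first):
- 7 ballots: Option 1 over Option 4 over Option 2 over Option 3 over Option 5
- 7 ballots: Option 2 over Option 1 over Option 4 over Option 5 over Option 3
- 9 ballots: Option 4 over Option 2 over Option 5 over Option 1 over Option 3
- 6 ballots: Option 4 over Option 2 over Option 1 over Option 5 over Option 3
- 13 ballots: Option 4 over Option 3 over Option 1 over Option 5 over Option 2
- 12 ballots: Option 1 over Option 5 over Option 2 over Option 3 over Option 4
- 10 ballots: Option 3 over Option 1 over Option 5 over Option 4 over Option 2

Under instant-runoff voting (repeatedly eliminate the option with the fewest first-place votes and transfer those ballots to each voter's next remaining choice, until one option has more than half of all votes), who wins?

Round 1: Option 1 19, Option 2 7, Option 3 10, Option 4 28, Option 5 0. Option 5 eliminated.
Round 2: Option 1 19, Option 2 7, Option 3 10, Option 4 28. Option 2 eliminated.
Round 3: Option 1 26, Option 3 10, Option 4 28. Option 3 eliminated.
Round 4: Option 1 36, Option 4 28. Option 1 has a majority (≥33).

Option 1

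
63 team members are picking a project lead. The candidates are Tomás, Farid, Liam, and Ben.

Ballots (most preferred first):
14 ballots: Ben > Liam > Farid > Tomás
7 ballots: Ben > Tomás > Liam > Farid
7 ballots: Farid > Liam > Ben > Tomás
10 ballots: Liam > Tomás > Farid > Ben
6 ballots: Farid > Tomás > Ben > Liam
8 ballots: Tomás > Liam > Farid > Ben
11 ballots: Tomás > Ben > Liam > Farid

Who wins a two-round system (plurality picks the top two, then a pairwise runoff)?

Tomás

Round 1 first-place votes: Tomás 19, Farid 13, Liam 10, Ben 21. Ben and Tomás advance.
Runoff: Ben is ranked above Tomás on 28 ballots, Tomás above Ben on 35.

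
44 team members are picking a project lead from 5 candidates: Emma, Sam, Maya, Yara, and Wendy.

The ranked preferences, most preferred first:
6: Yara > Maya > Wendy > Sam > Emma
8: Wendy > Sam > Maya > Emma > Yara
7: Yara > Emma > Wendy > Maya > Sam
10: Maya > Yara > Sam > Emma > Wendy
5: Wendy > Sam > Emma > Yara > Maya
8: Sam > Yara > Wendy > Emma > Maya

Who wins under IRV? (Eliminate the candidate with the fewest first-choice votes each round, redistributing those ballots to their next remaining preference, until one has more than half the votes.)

Round 1: Emma 0, Sam 8, Maya 10, Yara 13, Wendy 13. Emma eliminated.
Round 2: Sam 8, Maya 10, Yara 13, Wendy 13. Sam eliminated.
Round 3: Maya 10, Yara 21, Wendy 13. Maya eliminated.
Round 4: Yara 31, Wendy 13. Yara has a majority (≥23).

Yara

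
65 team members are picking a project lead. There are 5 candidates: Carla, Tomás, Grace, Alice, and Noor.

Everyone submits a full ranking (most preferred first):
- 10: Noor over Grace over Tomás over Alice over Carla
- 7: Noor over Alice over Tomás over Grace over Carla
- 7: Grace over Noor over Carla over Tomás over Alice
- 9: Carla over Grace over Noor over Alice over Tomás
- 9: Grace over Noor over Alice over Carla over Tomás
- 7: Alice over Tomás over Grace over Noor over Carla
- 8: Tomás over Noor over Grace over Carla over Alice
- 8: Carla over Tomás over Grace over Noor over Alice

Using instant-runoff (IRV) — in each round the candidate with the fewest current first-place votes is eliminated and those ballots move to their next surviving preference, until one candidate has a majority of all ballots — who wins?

Grace

Round 1: Carla 17, Tomás 8, Grace 16, Alice 7, Noor 17. Alice eliminated.
Round 2: Carla 17, Tomás 15, Grace 16, Noor 17. Tomás eliminated.
Round 3: Carla 17, Grace 23, Noor 25. Carla eliminated.
Round 4: Grace 40, Noor 25. Grace has a majority (≥33).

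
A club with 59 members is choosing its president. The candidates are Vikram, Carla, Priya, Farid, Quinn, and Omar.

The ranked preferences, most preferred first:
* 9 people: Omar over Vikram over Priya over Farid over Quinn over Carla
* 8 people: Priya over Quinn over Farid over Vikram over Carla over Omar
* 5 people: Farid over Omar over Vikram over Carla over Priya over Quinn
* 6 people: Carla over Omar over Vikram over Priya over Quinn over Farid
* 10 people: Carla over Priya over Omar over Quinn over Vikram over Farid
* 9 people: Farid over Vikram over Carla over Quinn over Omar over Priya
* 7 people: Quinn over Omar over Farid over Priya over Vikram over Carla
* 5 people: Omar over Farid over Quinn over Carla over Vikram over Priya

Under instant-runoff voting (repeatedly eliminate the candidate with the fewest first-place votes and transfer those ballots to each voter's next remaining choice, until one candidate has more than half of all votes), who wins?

Round 1: Vikram 0, Carla 16, Priya 8, Farid 14, Quinn 7, Omar 14. Vikram eliminated.
Round 2: Carla 16, Priya 8, Farid 14, Quinn 7, Omar 14. Quinn eliminated.
Round 3: Carla 16, Priya 8, Farid 14, Omar 21. Priya eliminated.
Round 4: Carla 16, Farid 22, Omar 21. Carla eliminated.
Round 5: Farid 22, Omar 37. Omar has a majority (≥30).

Omar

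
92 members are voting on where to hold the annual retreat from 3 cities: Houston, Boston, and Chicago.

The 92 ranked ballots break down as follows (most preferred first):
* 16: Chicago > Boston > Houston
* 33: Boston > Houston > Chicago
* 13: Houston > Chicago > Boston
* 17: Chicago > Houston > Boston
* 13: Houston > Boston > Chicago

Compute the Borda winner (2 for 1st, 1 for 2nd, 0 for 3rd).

Houston

Houston: 16×0 + 33×1 + 13×2 + 17×1 + 13×2 = 102
Boston: 16×1 + 33×2 + 13×0 + 17×0 + 13×1 = 95
Chicago: 16×2 + 33×0 + 13×1 + 17×2 + 13×0 = 79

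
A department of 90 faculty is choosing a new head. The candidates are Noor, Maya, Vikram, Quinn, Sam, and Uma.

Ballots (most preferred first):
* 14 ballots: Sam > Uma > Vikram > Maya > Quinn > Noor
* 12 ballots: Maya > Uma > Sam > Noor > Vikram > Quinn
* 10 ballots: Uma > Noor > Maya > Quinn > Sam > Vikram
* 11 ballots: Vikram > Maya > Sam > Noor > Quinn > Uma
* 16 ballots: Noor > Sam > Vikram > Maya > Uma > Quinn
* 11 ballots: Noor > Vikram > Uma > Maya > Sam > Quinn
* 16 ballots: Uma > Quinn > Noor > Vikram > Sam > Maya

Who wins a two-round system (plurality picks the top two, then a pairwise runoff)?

Round 1 first-place votes: Noor 27, Maya 12, Vikram 11, Quinn 0, Sam 14, Uma 26. Noor and Uma advance.
Runoff: Noor is ranked above Uma on 38 ballots, Uma above Noor on 52.

Uma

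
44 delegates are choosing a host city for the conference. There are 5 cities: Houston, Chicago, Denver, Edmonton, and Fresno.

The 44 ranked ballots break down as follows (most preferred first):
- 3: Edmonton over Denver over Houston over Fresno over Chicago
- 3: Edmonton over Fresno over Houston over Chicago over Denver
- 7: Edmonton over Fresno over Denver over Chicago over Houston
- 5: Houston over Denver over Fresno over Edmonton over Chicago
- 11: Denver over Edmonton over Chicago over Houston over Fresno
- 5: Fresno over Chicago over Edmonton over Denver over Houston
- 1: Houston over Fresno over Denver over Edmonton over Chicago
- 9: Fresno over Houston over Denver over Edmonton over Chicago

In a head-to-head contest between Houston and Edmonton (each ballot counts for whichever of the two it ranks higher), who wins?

Edmonton

Houston is ranked above Edmonton on 15 ballots; Edmonton above Houston on 29.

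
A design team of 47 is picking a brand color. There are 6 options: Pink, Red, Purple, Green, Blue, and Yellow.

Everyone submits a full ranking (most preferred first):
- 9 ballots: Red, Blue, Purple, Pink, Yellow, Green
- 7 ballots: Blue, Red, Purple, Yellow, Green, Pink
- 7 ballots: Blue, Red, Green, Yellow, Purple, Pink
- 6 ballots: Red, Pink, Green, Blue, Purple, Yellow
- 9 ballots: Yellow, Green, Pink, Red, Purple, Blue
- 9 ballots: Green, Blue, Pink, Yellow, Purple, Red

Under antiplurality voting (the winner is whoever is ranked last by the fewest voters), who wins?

Purple

Last-place votes: Pink 14, Red 9, Purple 0, Green 9, Blue 9, Yellow 6.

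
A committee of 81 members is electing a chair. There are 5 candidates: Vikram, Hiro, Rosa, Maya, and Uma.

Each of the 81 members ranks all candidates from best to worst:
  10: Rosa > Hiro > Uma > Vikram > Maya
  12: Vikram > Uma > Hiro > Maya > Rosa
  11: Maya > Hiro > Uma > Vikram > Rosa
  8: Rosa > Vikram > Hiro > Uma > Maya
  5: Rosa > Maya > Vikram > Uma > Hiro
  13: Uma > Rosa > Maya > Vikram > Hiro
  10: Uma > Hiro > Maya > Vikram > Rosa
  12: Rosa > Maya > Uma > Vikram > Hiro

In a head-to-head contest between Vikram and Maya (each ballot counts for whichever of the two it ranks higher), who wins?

Maya

Vikram is ranked above Maya on 30 ballots; Maya above Vikram on 51.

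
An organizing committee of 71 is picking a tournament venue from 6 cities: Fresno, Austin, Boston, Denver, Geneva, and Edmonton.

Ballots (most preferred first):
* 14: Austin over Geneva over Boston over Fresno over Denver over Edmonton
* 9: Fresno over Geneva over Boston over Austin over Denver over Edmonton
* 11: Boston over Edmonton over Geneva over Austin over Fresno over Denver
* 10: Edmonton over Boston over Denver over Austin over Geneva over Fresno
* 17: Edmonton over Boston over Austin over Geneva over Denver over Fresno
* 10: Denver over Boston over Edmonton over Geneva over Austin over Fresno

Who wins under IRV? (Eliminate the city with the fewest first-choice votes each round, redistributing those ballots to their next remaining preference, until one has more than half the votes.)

Round 1: Fresno 9, Austin 14, Boston 11, Denver 10, Geneva 0, Edmonton 27. Geneva eliminated.
Round 2: Fresno 9, Austin 14, Boston 11, Denver 10, Edmonton 27. Fresno eliminated.
Round 3: Austin 14, Boston 20, Denver 10, Edmonton 27. Denver eliminated.
Round 4: Austin 14, Boston 30, Edmonton 27. Austin eliminated.
Round 5: Boston 44, Edmonton 27. Boston has a majority (≥36).

Boston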